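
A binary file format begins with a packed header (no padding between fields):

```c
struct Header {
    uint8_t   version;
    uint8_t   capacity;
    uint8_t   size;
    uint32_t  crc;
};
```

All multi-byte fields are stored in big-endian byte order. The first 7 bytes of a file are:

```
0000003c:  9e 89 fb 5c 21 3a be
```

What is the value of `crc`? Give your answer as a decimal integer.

1545681598

`crc` follows `version` (1 B), `capacity` (1 B), `size` (1 B), so it starts at offset 1 + 1 + 1 = 3 and occupies 4 bytes.
Bytes at offsets 3..6: 5C 21 3A BE.
In big-endian order the high byte comes first in memory.
The bytes are already most-significant first: 0x5C213ABE.
0x5C213ABE = 1545681598.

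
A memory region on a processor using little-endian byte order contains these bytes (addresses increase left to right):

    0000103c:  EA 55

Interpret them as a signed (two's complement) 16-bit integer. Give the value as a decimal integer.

Little-endian: lowest address holds the least-significant byte.
Reassemble most-significant byte first: 55 EA → 0x55EA.
0x55EA = 21994.

21994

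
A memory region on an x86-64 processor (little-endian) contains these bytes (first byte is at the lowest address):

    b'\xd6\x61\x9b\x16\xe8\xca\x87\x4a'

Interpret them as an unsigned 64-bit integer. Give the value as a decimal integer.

Little-endian: lowest address holds the least-significant byte.
Reassemble most-significant byte first: 4A 87 CA E8 16 9B 61 D6 → 0x4A87CAE8169B61D6.
0x4A87CAE8169B61D6 = 5370484178823111126.

5370484178823111126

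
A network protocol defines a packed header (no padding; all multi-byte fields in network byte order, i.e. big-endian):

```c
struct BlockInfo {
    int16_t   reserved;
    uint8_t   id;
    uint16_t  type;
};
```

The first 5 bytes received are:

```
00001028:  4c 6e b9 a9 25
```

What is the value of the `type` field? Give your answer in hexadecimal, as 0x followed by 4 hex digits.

`type` follows `reserved` (2 B), `id` (1 B), so it starts at offset 2 + 1 = 3 and occupies 2 bytes.
Bytes at offsets 3..4: A9 25.
Big-endian: lowest address holds the most-significant byte.
The bytes are already most-significant first: 0xA925.

0xA925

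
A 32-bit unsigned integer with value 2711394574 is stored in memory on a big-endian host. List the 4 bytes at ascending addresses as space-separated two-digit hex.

2711394574 in hexadecimal, padded to 32 bits, is 0xA19C990E.
Split into bytes (most-significant first): A1 9C 99 0E.
In big-endian order the high byte comes first in memory.
So the memory order matches the most-significant-first order: A1 9C 99 0E.

A1 9C 99 0E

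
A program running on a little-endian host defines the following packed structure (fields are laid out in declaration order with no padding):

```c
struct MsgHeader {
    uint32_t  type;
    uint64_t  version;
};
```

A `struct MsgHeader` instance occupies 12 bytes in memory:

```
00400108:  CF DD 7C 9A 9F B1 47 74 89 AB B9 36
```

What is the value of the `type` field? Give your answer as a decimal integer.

`type` is the first field, at byte offset 0, occupying 4 bytes.
Bytes at offsets 0..3: CF DD 7C 9A.
In little-endian order the low byte comes first in memory.
Reassemble most-significant byte first: 9A 7C DD CF → 0x9A7CDDCF.
0x9A7CDDCF = 2591874511.

2591874511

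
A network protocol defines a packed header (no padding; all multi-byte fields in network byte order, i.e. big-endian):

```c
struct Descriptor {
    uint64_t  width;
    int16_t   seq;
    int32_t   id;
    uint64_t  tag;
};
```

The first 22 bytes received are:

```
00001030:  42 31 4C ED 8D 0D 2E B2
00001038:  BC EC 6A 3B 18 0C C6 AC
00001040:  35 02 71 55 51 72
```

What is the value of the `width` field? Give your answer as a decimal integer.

4769678063519477426

`width` is the first field, at byte offset 0, occupying 8 bytes.
Bytes at offsets 0..7: 42 31 4C ED 8D 0D 2E B2.
Big-endian: lowest address holds the most-significant byte.
The bytes are already most-significant first: 0x42314CED8D0D2EB2.
0x42314CED8D0D2EB2 = 4769678063519477426.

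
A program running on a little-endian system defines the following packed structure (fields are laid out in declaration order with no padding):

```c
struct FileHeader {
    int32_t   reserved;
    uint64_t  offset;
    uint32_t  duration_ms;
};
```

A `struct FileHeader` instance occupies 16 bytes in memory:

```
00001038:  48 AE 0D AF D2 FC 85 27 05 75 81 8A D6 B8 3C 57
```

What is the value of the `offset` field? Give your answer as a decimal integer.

9980386914228108498

`offset` follows `reserved` (4 bytes), so it starts at byte offset 4 and occupies 8 bytes.
Bytes at offsets 4..11: D2 FC 85 27 05 75 81 8A.
Little-endian: lowest address holds the least-significant byte.
Reassemble most-significant byte first: 8A 81 75 05 27 85 FC D2 → 0x8A8175052785FCD2.
0x8A8175052785FCD2 = 9980386914228108498.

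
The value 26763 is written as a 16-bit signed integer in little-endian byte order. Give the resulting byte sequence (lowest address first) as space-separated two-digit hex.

26763 in hexadecimal, padded to 16 bits, is 0x688B.
Split into bytes (most-significant first): 68 8B.
In little-endian order the low byte comes first in memory.
So at ascending addresses the bytes are 8B 68.

8B 68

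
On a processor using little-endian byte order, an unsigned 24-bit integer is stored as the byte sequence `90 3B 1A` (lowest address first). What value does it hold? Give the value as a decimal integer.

Little-endian stores the least-significant byte at the lowest address.
Reassemble most-significant byte first: 1A 3B 90 → 0x1A3B90.
0x1A3B90 = 1719184.

1719184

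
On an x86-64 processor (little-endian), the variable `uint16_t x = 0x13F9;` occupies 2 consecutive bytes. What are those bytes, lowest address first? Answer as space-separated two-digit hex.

F9 13

Split into bytes (most-significant first): 13 F9.
Little-endian: lowest address holds the least-significant byte.
So at ascending addresses the bytes are F9 13.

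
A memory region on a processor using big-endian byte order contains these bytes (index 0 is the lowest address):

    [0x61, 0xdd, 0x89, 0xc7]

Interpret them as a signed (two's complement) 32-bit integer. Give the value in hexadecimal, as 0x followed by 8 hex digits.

Big-endian stores the most-significant byte at the lowest address.
The bytes are already most-significant first: 0x61DD89C7.

0x61DD89C7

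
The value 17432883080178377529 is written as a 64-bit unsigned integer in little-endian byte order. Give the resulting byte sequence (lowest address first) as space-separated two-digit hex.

39 23 F3 4C CC 0A EE F1

17432883080178377529 in hexadecimal, padded to 64 bits, is 0xF1EE0ACC4CF32339.
Split into bytes (most-significant first): F1 EE 0A CC 4C F3 23 39.
In little-endian order the low byte comes first in memory.
So at ascending addresses the bytes are 39 23 F3 4C CC 0A EE F1.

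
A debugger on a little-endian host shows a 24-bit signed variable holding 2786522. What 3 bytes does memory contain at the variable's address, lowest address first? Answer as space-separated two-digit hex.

DA 84 2A

2786522 in hexadecimal, padded to 24 bits, is 0x2A84DA.
Split into bytes (most-significant first): 2A 84 DA.
In little-endian order the low byte comes first in memory.
So at ascending addresses the bytes are DA 84 2A.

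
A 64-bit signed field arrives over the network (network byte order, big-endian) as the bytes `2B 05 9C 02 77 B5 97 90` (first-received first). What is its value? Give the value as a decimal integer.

Big-endian stores the most-significant byte at the lowest address.
The bytes are already most-significant first: 0x2B059C0277B59790.
0x2B059C0277B59790 = 3100055452926711696.

3100055452926711696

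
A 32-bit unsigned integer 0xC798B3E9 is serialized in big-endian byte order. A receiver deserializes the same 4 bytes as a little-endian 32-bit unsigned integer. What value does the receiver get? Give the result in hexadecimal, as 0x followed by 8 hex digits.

Stored big-endian, the bytes at ascending addresses are C7 98 B3 E9.
Read back as little-endian, the first byte is least significant, giving 0xE9B398C7.

0xE9B398C7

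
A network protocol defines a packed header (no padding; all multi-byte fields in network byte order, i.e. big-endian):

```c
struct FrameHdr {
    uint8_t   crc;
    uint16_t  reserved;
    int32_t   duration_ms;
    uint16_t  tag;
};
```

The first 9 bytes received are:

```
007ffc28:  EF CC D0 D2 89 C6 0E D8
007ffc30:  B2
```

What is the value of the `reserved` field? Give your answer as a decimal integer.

`reserved` follows `crc` (1 byte), so it starts at byte offset 1 and occupies 2 bytes.
Bytes at offsets 1..2: CC D0.
In big-endian order the high byte comes first in memory.
The bytes are already most-significant first: 0xCCD0.
0xCCD0 = 52432.

52432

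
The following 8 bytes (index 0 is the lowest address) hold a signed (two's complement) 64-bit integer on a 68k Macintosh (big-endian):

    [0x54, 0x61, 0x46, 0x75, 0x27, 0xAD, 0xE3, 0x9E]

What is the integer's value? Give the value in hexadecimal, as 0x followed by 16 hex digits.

In big-endian order the high byte comes first in memory.
The bytes are already most-significant first: 0x5461467527ADE39E.

0x5461467527ADE39E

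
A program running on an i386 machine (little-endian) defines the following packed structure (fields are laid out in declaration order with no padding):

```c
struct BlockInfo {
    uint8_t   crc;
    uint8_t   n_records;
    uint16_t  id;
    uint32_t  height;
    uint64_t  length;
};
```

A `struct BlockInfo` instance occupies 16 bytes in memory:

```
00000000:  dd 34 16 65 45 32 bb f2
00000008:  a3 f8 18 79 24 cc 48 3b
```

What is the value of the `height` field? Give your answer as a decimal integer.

4072354373

`height` follows `crc` (1 B), `n_records` (1 B), `id` (2 B), so it starts at offset 1 + 1 + 2 = 4 and occupies 4 bytes.
Bytes at offsets 4..7: 45 32 BB F2.
Little-endian stores the least-significant byte at the lowest address.
Reassemble most-significant byte first: F2 BB 32 45 → 0xF2BB3245.
0xF2BB3245 = 4072354373.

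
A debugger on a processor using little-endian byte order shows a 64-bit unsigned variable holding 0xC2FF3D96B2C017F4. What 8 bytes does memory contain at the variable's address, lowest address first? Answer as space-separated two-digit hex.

F4 17 C0 B2 96 3D FF C2

Split into bytes (most-significant first): C2 FF 3D 96 B2 C0 17 F4.
In little-endian order the low byte comes first in memory.
So at ascending addresses the bytes are F4 17 C0 B2 96 3D FF C2.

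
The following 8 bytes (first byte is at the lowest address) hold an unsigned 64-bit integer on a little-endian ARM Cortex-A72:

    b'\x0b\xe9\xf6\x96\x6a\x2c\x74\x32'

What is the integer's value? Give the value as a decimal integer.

In little-endian order the low byte comes first in memory.
Reassemble most-significant byte first: 32 74 2C 6A 96 F6 E9 0B → 0x32742C6A96F6E90B.
0x32742C6A96F6E90B = 3635579635505752331.

3635579635505752331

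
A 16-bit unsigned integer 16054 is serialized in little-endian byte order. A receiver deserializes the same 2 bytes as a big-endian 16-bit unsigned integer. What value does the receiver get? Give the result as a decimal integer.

46654

16054 in 16-bit hexadecimal is 0x3EB6.
Stored little-endian, the bytes at ascending addresses are B6 3E.
Read back as big-endian, the last byte is least significant, giving 0xB63E.
0xB63E = 46654.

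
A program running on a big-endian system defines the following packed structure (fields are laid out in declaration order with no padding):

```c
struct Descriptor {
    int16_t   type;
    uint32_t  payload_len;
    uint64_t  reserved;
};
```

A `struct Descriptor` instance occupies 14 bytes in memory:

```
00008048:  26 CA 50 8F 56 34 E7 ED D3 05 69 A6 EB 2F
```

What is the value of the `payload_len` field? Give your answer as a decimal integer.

`payload_len` follows `type` (2 bytes), so it starts at byte offset 2 and occupies 4 bytes.
Bytes at offsets 2..5: 50 8F 56 34.
Big-endian stores the most-significant byte at the lowest address.
The bytes are already most-significant first: 0x508F5634.
0x508F5634 = 1351570996.

1351570996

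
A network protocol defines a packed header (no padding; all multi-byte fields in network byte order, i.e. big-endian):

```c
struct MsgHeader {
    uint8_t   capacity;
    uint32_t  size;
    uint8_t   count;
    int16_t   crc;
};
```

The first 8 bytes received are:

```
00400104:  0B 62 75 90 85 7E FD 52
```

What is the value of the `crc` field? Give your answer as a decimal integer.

`crc` follows `capacity` (1 B), `size` (4 B), `count` (1 B), so it starts at offset 1 + 4 + 1 = 6 and occupies 2 bytes.
Bytes at offsets 6..7: FD 52.
Big-endian stores the most-significant byte at the lowest address.
The bytes are already most-significant first: 0xFD52.
Top bit is set, so as a signed 16-bit value this is 0xFD52 − 2^16 = -686.

-686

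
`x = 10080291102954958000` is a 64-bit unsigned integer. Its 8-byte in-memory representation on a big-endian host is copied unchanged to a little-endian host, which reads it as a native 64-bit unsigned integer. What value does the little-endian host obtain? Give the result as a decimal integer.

12694567321401025675

10080291102954958000 in 64-bit hexadecimal is 0x8BE46359B8292CB0.
Stored big-endian, the bytes at ascending addresses are 8B E4 63 59 B8 29 2C B0.
Read back as little-endian, the first byte is least significant, giving 0xB02C29B85963E48B.
0xB02C29B85963E48B = 12694567321401025675.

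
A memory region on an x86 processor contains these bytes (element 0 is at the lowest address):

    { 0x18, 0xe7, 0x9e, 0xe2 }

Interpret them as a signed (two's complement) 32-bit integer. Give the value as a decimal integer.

-492902632

Little-endian: lowest address holds the least-significant byte.
Reassemble most-significant byte first: E2 9E E7 18 → 0xE29EE718.
Top bit is set, so as a signed 32-bit value this is 0xE29EE718 − 2^32 = -492902632.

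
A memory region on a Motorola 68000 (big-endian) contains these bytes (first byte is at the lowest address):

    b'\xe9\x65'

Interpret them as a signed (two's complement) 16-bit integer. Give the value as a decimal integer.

In big-endian order the high byte comes first in memory.
The bytes are already most-significant first: 0xE965.
Top bit is set, so as a signed 16-bit value this is 0xE965 − 2^16 = -5787.

-5787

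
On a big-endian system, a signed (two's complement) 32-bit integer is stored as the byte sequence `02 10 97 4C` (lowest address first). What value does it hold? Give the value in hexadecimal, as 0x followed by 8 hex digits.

In big-endian order the high byte comes first in memory.
The bytes are already most-significant first: 0x0210974C.

0x0210974C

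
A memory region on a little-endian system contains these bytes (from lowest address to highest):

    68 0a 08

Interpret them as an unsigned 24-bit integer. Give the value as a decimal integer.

Little-endian: lowest address holds the least-significant byte.
Reassemble most-significant byte first: 08 0A 68 → 0x080A68.
0x080A68 = 526952.

526952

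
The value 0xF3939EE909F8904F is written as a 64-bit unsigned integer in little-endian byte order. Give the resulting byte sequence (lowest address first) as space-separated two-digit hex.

Split into bytes (most-significant first): F3 93 9E E9 09 F8 90 4F.
Little-endian stores the least-significant byte at the lowest address.
So at ascending addresses the bytes are 4F 90 F8 09 E9 9E 93 F3.

4F 90 F8 09 E9 9E 93 F3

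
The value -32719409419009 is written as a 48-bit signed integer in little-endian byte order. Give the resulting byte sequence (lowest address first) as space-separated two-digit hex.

Two's complement of -32719409419009 in 48 bits: 32719409419009 = 0x1DC214C69301; invert → 0xE23DEB396CFE; add 1 → 0xE23DEB396CFF.
Split into bytes (most-significant first): E2 3D EB 39 6C FF.
Little-endian: lowest address holds the least-significant byte.
So at ascending addresses the bytes are FF 6C 39 EB 3D E2.

FF 6C 39 EB 3D E2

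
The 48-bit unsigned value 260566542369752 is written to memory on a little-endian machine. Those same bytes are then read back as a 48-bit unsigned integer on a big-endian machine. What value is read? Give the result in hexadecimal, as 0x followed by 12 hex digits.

260566542369752 in 48-bit hexadecimal is 0xECFBE032C3D8.
Stored little-endian, the bytes at ascending addresses are D8 C3 32 E0 FB EC.
Read back as big-endian, the last byte is least significant, giving 0xD8C332E0FBEC.

0xD8C332E0FBEC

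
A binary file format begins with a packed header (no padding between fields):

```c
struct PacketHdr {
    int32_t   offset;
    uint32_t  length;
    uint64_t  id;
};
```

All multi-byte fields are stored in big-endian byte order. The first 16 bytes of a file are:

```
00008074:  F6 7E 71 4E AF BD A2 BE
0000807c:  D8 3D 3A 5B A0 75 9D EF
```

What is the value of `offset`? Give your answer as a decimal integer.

-159485618

`offset` is the first field, at byte offset 0, occupying 4 bytes.
Bytes at offsets 0..3: F6 7E 71 4E.
Big-endian: lowest address holds the most-significant byte.
The bytes are already most-significant first: 0xF67E714E.
Top bit is set, so as a signed 32-bit value this is 0xF67E714E − 2^32 = -159485618.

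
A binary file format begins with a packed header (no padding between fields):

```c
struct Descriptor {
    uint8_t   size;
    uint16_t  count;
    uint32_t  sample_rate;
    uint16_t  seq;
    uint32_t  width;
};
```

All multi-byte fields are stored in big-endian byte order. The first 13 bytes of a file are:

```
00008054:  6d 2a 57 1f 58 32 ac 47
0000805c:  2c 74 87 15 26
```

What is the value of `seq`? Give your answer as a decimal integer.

18220

`seq` follows `size` (1 B), `count` (2 B), `sample_rate` (4 B), so it starts at offset 1 + 2 + 4 = 7 and occupies 2 bytes.
Bytes at offsets 7..8: 47 2C.
Big-endian: lowest address holds the most-significant byte.
The bytes are already most-significant first: 0x472C.
0x472C = 18220.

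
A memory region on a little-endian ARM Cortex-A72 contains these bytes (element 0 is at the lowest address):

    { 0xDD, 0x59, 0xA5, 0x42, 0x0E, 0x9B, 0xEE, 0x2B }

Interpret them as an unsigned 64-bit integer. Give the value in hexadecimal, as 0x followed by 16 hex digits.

Little-endian: lowest address holds the least-significant byte.
Reassemble most-significant byte first: 2B EE 9B 0E 42 A5 59 DD → 0x2BEE9B0E42A559DD.

0x2BEE9B0E42A559DD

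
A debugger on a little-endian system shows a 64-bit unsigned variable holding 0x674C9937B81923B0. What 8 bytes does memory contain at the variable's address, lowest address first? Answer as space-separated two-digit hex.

Split into bytes (most-significant first): 67 4C 99 37 B8 19 23 B0.
Little-endian stores the least-significant byte at the lowest address.
So at ascending addresses the bytes are B0 23 19 B8 37 99 4C 67.

B0 23 19 B8 37 99 4C 67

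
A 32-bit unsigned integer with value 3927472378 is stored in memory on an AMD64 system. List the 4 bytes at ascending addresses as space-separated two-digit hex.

3927472378 in hexadecimal, padded to 32 bits, is 0xEA1878FA.
Split into bytes (most-significant first): EA 18 78 FA.
Little-endian stores the least-significant byte at the lowest address.
So at ascending addresses the bytes are FA 78 18 EA.

FA 78 18 EA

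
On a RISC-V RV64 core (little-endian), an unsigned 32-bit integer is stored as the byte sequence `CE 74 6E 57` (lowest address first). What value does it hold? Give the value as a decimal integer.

1466856654

In little-endian order the low byte comes first in memory.
Reassemble most-significant byte first: 57 6E 74 CE → 0x576E74CE.
0x576E74CE = 1466856654.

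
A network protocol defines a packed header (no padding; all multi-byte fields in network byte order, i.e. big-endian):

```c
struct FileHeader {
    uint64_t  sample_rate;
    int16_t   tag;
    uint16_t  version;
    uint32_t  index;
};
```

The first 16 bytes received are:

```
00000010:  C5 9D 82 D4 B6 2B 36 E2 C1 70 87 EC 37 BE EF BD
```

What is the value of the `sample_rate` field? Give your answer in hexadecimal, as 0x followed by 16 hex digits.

0xC59D82D4B62B36E2

`sample_rate` is the first field, at byte offset 0, occupying 8 bytes.
Bytes at offsets 0..7: C5 9D 82 D4 B6 2B 36 E2.
In big-endian order the high byte comes first in memory.
The bytes are already most-significant first: 0xC59D82D4B62B36E2.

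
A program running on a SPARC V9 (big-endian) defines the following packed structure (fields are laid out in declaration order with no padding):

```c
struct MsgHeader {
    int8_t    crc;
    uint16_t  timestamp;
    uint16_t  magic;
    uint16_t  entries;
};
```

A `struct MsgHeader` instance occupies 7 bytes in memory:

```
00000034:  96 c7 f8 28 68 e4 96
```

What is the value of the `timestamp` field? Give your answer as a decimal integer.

51192

`timestamp` follows `crc` (1 byte), so it starts at byte offset 1 and occupies 2 bytes.
Bytes at offsets 1..2: C7 F8.
Big-endian stores the most-significant byte at the lowest address.
The bytes are already most-significant first: 0xC7F8.
0xC7F8 = 51192.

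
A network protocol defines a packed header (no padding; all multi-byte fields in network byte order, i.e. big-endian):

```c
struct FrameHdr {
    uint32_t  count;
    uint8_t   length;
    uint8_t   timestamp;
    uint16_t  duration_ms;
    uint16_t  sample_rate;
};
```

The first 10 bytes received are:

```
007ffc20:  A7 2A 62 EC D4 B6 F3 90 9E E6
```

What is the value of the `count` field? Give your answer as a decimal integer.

`count` is the first field, at byte offset 0, occupying 4 bytes.
Bytes at offsets 0..3: A7 2A 62 EC.
Big-endian: lowest address holds the most-significant byte.
The bytes are already most-significant first: 0xA72A62EC.
0xA72A62EC = 2804572908.

2804572908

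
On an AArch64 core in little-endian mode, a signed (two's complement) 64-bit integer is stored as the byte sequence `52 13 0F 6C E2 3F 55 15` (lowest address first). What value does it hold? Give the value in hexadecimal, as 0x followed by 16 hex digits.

0x15553FE26C0F1352

Little-endian stores the least-significant byte at the lowest address.
Reassemble most-significant byte first: 15 55 3F E2 6C 0F 13 52 → 0x15553FE26C0F1352.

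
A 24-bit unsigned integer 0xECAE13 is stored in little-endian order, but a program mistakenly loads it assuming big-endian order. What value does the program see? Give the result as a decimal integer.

1289964

Stored little-endian, the bytes at ascending addresses are 13 AE EC.
Read back as big-endian, the last byte is least significant, giving 0x13AEEC.
0x13AEEC = 1289964.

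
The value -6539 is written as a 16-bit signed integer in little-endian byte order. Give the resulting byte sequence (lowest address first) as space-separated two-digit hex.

75 E6

Two's complement of -6539 in 16 bits: 6539 = 0x198B; invert → 0xE674; add 1 → 0xE675.
Split into bytes (most-significant first): E6 75.
Little-endian stores the least-significant byte at the lowest address.
So at ascending addresses the bytes are 75 E6.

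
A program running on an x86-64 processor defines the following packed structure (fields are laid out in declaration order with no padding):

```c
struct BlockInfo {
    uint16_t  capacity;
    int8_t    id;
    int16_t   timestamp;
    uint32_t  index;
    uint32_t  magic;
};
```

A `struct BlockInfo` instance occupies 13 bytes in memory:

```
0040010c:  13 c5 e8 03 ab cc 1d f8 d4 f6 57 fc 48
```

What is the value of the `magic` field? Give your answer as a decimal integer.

`magic` follows `capacity` (2 B), `id` (1 B), `timestamp` (2 B), `index` (4 B), so it starts at offset 2 + 1 + 2 + 4 = 9 and occupies 4 bytes.
Bytes at offsets 9..12: F6 57 FC 48.
Little-endian stores the least-significant byte at the lowest address.
Reassemble most-significant byte first: 48 FC 57 F6 → 0x48FC57F6.
0x48FC57F6 = 1224497142.

1224497142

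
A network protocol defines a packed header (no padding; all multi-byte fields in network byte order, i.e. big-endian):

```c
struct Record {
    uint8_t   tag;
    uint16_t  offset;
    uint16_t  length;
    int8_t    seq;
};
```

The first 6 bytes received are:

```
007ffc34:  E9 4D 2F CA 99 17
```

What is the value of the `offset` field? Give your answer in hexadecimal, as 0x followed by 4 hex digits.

0x4D2F

`offset` follows `tag` (1 byte), so it starts at byte offset 1 and occupies 2 bytes.
Bytes at offsets 1..2: 4D 2F.
Big-endian: lowest address holds the most-significant byte.
The bytes are already most-significant first: 0x4D2F.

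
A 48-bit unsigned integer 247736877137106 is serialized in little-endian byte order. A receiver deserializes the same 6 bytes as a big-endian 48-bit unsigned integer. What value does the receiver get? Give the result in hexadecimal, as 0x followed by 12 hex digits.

247736877137106 in 48-bit hexadecimal is 0xE150BC8F3CD2.
Stored little-endian, the bytes at ascending addresses are D2 3C 8F BC 50 E1.
Read back as big-endian, the last byte is least significant, giving 0xD23C8FBC50E1.

0xD23C8FBC50E1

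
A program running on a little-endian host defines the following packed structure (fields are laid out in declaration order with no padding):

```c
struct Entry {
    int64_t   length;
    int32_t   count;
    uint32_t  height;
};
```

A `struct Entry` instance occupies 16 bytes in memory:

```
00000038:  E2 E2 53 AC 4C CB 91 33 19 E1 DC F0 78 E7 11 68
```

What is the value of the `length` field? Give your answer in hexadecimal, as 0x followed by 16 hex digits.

`length` is the first field, at byte offset 0, occupying 8 bytes.
Bytes at offsets 0..7: E2 E2 53 AC 4C CB 91 33.
In little-endian order the low byte comes first in memory.
Reassemble most-significant byte first: 33 91 CB 4C AC 53 E2 E2 → 0x3391CB4CAC53E2E2.

0x3391CB4CAC53E2E2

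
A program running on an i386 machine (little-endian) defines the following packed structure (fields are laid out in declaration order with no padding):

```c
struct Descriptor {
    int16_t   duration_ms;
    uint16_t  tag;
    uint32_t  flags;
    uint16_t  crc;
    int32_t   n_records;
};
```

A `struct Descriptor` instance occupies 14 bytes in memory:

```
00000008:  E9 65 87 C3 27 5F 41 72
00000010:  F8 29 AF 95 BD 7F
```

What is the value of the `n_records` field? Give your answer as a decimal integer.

2143131055

`n_records` follows `duration_ms` (2 B), `tag` (2 B), `flags` (4 B), `crc` (2 B), so it starts at offset 2 + 2 + 4 + 2 = 10 and occupies 4 bytes.
Bytes at offsets 10..13: AF 95 BD 7F.
In little-endian order the low byte comes first in memory.
Reassemble most-significant byte first: 7F BD 95 AF → 0x7FBD95AF.
0x7FBD95AF = 2143131055.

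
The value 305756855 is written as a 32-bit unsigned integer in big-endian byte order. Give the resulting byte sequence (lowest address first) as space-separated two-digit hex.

305756855 in hexadecimal, padded to 32 bits, is 0x12397AB7.
Split into bytes (most-significant first): 12 39 7A B7.
Big-endian: lowest address holds the most-significant byte.
So the memory order matches the most-significant-first order: 12 39 7A B7.

12 39 7A B7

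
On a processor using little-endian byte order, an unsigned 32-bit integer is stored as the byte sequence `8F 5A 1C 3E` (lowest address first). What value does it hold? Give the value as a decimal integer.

1042045583

Little-endian stores the least-significant byte at the lowest address.
Reassemble most-significant byte first: 3E 1C 5A 8F → 0x3E1C5A8F.
0x3E1C5A8F = 1042045583.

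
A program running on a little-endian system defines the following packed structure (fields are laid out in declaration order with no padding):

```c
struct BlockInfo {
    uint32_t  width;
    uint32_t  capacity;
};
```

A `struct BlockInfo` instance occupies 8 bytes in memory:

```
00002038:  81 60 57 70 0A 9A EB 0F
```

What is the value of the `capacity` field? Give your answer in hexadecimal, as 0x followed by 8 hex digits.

0x0FEB9A0A

`capacity` follows `width` (4 bytes), so it starts at byte offset 4 and occupies 4 bytes.
Bytes at offsets 4..7: 0A 9A EB 0F.
Little-endian stores the least-significant byte at the lowest address.
Reassemble most-significant byte first: 0F EB 9A 0A → 0x0FEB9A0A.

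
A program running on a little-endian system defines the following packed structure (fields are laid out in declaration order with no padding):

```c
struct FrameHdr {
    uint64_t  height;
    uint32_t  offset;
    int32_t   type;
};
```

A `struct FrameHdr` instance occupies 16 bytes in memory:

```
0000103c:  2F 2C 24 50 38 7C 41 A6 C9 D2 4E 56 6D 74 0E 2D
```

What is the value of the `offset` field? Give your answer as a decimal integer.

`offset` follows `height` (8 bytes), so it starts at byte offset 8 and occupies 4 bytes.
Bytes at offsets 8..11: C9 D2 4E 56.
In little-endian order the low byte comes first in memory.
Reassemble most-significant byte first: 56 4E D2 C9 → 0x564ED2C9.
0x564ED2C9 = 1448006345.

1448006345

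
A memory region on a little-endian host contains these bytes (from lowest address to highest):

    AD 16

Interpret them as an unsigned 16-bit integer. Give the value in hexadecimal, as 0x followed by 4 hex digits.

0x16AD

Little-endian stores the least-significant byte at the lowest address.
Reassemble most-significant byte first: 16 AD → 0x16AD.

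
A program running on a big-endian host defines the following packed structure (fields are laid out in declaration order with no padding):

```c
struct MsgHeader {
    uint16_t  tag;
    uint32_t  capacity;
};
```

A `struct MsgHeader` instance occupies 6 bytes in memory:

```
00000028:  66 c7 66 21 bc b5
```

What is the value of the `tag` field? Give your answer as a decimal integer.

`tag` is the first field, at byte offset 0, occupying 2 bytes.
Bytes at offsets 0..1: 66 C7.
In big-endian order the high byte comes first in memory.
The bytes are already most-significant first: 0x66C7.
0x66C7 = 26311.

26311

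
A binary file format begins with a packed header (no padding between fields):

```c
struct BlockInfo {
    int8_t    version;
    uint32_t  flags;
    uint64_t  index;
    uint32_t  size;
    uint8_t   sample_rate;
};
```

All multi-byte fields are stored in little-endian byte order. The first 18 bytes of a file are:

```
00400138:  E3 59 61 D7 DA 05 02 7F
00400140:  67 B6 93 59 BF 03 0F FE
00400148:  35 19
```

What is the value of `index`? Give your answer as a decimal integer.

13788214145801191941

`index` follows `version` (1 B), `flags` (4 B), so it starts at offset 1 + 4 = 5 and occupies 8 bytes.
Bytes at offsets 5..12: 05 02 7F 67 B6 93 59 BF.
Little-endian: lowest address holds the least-significant byte.
Reassemble most-significant byte first: BF 59 93 B6 67 7F 02 05 → 0xBF5993B6677F0205.
0xBF5993B6677F0205 = 13788214145801191941.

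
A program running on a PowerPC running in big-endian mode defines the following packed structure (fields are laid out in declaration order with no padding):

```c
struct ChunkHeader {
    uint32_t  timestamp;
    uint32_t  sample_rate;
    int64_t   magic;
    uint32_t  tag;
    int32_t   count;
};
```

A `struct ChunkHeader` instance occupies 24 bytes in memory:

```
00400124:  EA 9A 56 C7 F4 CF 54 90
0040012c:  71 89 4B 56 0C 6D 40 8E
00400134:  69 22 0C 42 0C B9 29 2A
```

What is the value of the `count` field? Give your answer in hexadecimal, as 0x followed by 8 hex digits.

`count` follows `timestamp` (4 B), `sample_rate` (4 B), `magic` (8 B), `tag` (4 B), so it starts at offset 4 + 4 + 8 + 4 = 20 and occupies 4 bytes.
Bytes at offsets 20..23: 0C B9 29 2A.
Big-endian: lowest address holds the most-significant byte.
The bytes are already most-significant first: 0x0CB9292A.

0x0CB9292A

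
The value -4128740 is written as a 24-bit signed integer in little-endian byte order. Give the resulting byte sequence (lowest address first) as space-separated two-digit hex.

Two's complement of -4128740 in 24 bits: 4128740 = 0x3EFFE4; invert → 0xC1001B; add 1 → 0xC1001C.
Split into bytes (most-significant first): C1 00 1C.
Little-endian: lowest address holds the least-significant byte.
So at ascending addresses the bytes are 1C 00 C1.

1C 00 C1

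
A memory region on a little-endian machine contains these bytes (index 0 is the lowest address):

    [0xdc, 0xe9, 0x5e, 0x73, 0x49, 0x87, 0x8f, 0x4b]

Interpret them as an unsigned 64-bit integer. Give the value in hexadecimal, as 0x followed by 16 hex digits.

0x4B8F8749735EE9DC

Little-endian stores the least-significant byte at the lowest address.
Reassemble most-significant byte first: 4B 8F 87 49 73 5E E9 DC → 0x4B8F8749735EE9DC.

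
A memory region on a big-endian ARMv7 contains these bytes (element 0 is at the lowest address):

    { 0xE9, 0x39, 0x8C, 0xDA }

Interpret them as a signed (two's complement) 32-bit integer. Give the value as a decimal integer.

Big-endian: lowest address holds the most-significant byte.
The bytes are already most-significant first: 0xE9398CDA.
Top bit is set, so as a signed 32-bit value this is 0xE9398CDA − 2^32 = -382104358.

-382104358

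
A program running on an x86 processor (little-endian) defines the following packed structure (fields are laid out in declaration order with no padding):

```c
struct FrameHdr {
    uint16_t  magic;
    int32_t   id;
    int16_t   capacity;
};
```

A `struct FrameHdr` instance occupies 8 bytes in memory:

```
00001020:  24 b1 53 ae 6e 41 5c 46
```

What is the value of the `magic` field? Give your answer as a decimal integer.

45348

`magic` is the first field, at byte offset 0, occupying 2 bytes.
Bytes at offsets 0..1: 24 B1.
Little-endian: lowest address holds the least-significant byte.
Reassemble most-significant byte first: B1 24 → 0xB124.
0xB124 = 45348.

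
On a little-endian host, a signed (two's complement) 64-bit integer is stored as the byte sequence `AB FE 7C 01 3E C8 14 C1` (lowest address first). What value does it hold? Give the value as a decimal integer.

In little-endian order the low byte comes first in memory.
Reassemble most-significant byte first: C1 14 C8 3E 01 7C FE AB → 0xC114C83E017CFEAB.
Top bit is set, so as a signed 64-bit value this is 0xC114C83E017CFEAB − 2^64 = -4533778756216750421.

-4533778756216750421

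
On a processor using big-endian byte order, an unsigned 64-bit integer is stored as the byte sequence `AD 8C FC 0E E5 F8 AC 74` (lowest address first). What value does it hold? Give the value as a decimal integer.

Big-endian: lowest address holds the most-significant byte.
The bytes are already most-significant first: 0xAD8CFC0EE5F8AC74.
0xAD8CFC0EE5F8AC74 = 12505647406219046004.

12505647406219046004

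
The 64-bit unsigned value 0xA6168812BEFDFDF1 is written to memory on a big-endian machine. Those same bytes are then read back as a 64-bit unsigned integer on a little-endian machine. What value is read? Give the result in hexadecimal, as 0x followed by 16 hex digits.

0xF1FDFDBE128816A6

Stored big-endian, the bytes at ascending addresses are A6 16 88 12 BE FD FD F1.
Read back as little-endian, the first byte is least significant, giving 0xF1FDFDBE128816A6.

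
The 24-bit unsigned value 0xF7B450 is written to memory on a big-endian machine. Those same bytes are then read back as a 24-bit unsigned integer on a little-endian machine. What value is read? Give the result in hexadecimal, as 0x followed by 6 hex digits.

Stored big-endian, the bytes at ascending addresses are F7 B4 50.
Read back as little-endian, the first byte is least significant, giving 0x50B4F7.

0x50B4F7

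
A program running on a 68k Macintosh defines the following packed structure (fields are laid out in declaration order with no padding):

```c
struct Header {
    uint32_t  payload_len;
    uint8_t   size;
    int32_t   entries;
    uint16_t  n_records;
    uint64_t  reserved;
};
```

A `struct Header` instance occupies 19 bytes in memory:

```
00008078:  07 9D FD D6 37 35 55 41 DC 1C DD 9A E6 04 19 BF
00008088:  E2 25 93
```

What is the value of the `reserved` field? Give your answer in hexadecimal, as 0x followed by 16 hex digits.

`reserved` follows `payload_len` (4 B), `size` (1 B), `entries` (4 B), `n_records` (2 B), so it starts at offset 4 + 1 + 4 + 2 = 11 and occupies 8 bytes.
Bytes at offsets 11..18: 9A E6 04 19 BF E2 25 93.
Big-endian: lowest address holds the most-significant byte.
The bytes are already most-significant first: 0x9AE60419BFE22593.

0x9AE60419BFE22593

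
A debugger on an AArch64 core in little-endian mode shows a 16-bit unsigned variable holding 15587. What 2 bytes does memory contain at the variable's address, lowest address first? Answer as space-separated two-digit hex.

E3 3C

15587 in hexadecimal, padded to 16 bits, is 0x3CE3.
Split into bytes (most-significant first): 3C E3.
In little-endian order the low byte comes first in memory.
So at ascending addresses the bytes are E3 3C.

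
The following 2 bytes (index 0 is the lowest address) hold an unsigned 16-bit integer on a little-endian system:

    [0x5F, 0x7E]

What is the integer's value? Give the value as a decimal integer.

In little-endian order the low byte comes first in memory.
Reassemble most-significant byte first: 7E 5F → 0x7E5F.
0x7E5F = 32351.

32351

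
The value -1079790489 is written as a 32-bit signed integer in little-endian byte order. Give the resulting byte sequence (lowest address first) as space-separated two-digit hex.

Two's complement of -1079790489 in 32 bits: 1079790489 = 0x405C4B99; invert → 0xBFA3B466; add 1 → 0xBFA3B467.
Split into bytes (most-significant first): BF A3 B4 67.
In little-endian order the low byte comes first in memory.
So at ascending addresses the bytes are 67 B4 A3 BF.

67 B4 A3 BF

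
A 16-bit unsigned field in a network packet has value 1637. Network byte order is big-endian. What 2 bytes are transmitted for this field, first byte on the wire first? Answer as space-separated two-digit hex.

1637 in hexadecimal, padded to 16 bits, is 0x0665.
Split into bytes (most-significant first): 06 65.
Big-endian: lowest address holds the most-significant byte.
So the memory order matches the most-significant-first order: 06 65.

06 65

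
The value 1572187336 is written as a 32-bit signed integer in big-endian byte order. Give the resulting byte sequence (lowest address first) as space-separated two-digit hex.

1572187336 in hexadecimal, padded to 32 bits, is 0x5DB5ACC8.
Split into bytes (most-significant first): 5D B5 AC C8.
In big-endian order the high byte comes first in memory.
So the memory order matches the most-significant-first order: 5D B5 AC C8.

5D B5 AC C8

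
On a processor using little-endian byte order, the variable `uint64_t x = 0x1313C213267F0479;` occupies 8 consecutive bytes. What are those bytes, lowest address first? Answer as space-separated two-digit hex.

Split into bytes (most-significant first): 13 13 C2 13 26 7F 04 79.
Little-endian: lowest address holds the least-significant byte.
So at ascending addresses the bytes are 79 04 7F 26 13 C2 13 13.

79 04 7F 26 13 C2 13 13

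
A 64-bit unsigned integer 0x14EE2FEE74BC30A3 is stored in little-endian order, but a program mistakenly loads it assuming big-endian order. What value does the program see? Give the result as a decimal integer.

11759105837462711828

Stored little-endian, the bytes at ascending addresses are A3 30 BC 74 EE 2F EE 14.
Read back as big-endian, the last byte is least significant, giving 0xA330BC74EE2FEE14.
0xA330BC74EE2FEE14 = 11759105837462711828.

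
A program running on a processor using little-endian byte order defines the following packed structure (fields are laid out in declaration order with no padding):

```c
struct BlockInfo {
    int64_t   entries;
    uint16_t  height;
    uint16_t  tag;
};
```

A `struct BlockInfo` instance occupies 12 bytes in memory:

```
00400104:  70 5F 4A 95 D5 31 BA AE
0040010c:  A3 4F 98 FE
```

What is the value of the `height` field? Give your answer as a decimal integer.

`height` follows `entries` (8 bytes), so it starts at byte offset 8 and occupies 2 bytes.
Bytes at offsets 8..9: A3 4F.
Little-endian stores the least-significant byte at the lowest address.
Reassemble most-significant byte first: 4F A3 → 0x4FA3.
0x4FA3 = 20387.

20387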